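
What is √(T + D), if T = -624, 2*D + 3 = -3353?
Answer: I*√2302 ≈ 47.979*I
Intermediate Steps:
D = -1678 (D = -3/2 + (½)*(-3353) = -3/2 - 3353/2 = -1678)
√(T + D) = √(-624 - 1678) = √(-2302) = I*√2302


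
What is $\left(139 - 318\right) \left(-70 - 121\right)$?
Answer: $34189$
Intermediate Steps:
$\left(139 - 318\right) \left(-70 - 121\right) = - 179 \left(-70 - 121\right) = \left(-179\right) \left(-191\right) = 34189$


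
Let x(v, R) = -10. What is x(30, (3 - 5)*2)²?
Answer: 100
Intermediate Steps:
x(30, (3 - 5)*2)² = (-10)² = 100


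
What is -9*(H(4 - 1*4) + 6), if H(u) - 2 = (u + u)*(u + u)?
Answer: -72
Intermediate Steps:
H(u) = 2 + 4*u**2 (H(u) = 2 + (u + u)*(u + u) = 2 + (2*u)*(2*u) = 2 + 4*u**2)
-9*(H(4 - 1*4) + 6) = -9*((2 + 4*(4 - 1*4)**2) + 6) = -9*((2 + 4*(4 - 4)**2) + 6) = -9*((2 + 4*0**2) + 6) = -9*((2 + 4*0) + 6) = -9*((2 + 0) + 6) = -9*(2 + 6) = -9*8 = -72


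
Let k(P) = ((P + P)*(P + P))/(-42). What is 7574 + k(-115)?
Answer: 132604/21 ≈ 6314.5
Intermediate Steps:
k(P) = -2*P**2/21 (k(P) = ((2*P)*(2*P))*(-1/42) = (4*P**2)*(-1/42) = -2*P**2/21)
7574 + k(-115) = 7574 - 2/21*(-115)**2 = 7574 - 2/21*13225 = 7574 - 26450/21 = 132604/21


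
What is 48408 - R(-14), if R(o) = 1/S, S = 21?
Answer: 1016567/21 ≈ 48408.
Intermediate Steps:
R(o) = 1/21
48408 - R(-14) = 48408 - 1/21 = 1016567/21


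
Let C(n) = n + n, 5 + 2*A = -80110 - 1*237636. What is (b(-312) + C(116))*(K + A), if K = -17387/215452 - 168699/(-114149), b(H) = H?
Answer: 78145819130507780/6148407587 ≈ 1.2710e+7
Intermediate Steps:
A = -317751/2 (A = -5/2 + (-80110 - 1*237636)/2 = -5/2 + (-80110 - 237636)/2 = -5/2 + (½)*(-317746) = -5/2 - 158873 = -317751/2 ≈ -1.5888e+5)
K = 34361828285/24593630348 (K = -17387*1/215452 - 168699*(-1/114149) = -17387/215452 + 168699/114149 = 34361828285/24593630348 ≈ 1.3972)
C(n) = 2*n
(b(-312) + C(116))*(K + A) = (-312 + 2*116)*(34361828285/24593630348 - 317751/2) = (-312 + 232)*(-3907290956525389/24593630348) = -80*(-3907290956525389/24593630348) = 78145819130507780/6148407587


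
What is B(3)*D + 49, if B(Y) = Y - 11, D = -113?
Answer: 953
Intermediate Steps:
B(Y) = -11 + Y
B(3)*D + 49 = (-11 + 3)*(-113) + 49 = -8*(-113) + 49 = 904 + 49 = 953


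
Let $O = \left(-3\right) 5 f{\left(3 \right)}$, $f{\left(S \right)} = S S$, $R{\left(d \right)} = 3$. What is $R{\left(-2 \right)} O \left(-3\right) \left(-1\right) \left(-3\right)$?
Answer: $3645$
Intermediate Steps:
$f{\left(S \right)} = S^{2}$
$O = -135$ ($O = \left(-3\right) 5 \cdot 3^{2} = \left(-15\right) 9 = -135$)
$R{\left(-2 \right)} O \left(-3\right) \left(-1\right) \left(-3\right) = 3 \left(-135\right) \left(-3\right) \left(-1\right) \left(-3\right) = - 405 \cdot 3 \left(-3\right) = \left(-405\right) \left(-9\right) = 3645$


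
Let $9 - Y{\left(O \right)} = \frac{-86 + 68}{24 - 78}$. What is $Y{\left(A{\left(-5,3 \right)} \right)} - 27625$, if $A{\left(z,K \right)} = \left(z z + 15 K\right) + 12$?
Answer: $- \frac{82849}{3} \approx -27616.0$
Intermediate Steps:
$A{\left(z,K \right)} = 12 + z^{2} + 15 K$ ($A{\left(z,K \right)} = \left(z^{2} + 15 K\right) + 12 = 12 + z^{2} + 15 K$)
$Y{\left(O \right)} = \frac{26}{3}$ ($Y{\left(O \right)} = 9 - \frac{-86 + 68}{24 - 78} = 9 - - \frac{18}{-54} = 9 - \left(-18\right) \left(- \frac{1}{54}\right) = 9 - \frac{1}{3} = \frac{26}{3}$)
$Y{\left(A{\left(-5,3 \right)} \right)} - 27625 = \frac{26}{3} - 27625 = - \frac{82849}{3}$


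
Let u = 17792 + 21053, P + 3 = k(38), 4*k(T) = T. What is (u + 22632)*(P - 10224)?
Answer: -1256282495/2 ≈ -6.2814e+8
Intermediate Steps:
k(T) = T/4
P = 13/2 (P = -3 + (¼)*38 = -3 + 19/2 = 13/2 ≈ 6.5000)
u = 38845
(u + 22632)*(P - 10224) = (38845 + 22632)*(13/2 - 10224) = 61477*(-20435/2) = -1256282495/2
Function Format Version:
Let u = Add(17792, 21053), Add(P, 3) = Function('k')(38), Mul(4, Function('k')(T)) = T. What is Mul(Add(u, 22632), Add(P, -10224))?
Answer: Rational(-1256282495, 2) ≈ -6.2814e+8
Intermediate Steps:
Function('k')(T) = Mul(Rational(1, 4), T)
P = Rational(13, 2) (P = Add(-3, Mul(Rational(1, 4), 38)) = Add(-3, Rational(19, 2)) = Rational(13, 2) ≈ 6.5000)
u = 38845
Mul(Add(u, 22632), Add(P, -10224)) = Mul(Add(38845, 22632), Add(Rational(13, 2), -10224)) = Mul(61477, Rational(-20435, 2)) = Rational(-1256282495, 2)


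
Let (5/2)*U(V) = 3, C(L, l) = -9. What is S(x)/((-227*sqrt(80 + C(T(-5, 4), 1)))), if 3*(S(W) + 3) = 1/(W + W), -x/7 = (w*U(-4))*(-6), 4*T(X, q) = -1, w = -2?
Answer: 9077*sqrt(71)/48737808 ≈ 0.0015693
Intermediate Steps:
T(X, q) = -1/4 (T(X, q) = (1/4)*(-1) = -1/4)
U(V) = 6/5 (U(V) = (2/5)*3 = 6/5)
x = -504/5 (x = -7*(-2*6/5)*(-6) = -(-84)*(-6)/5 = -7*72/5 = -504/5 ≈ -100.80)
S(W) = -3 + 1/(6*W) (S(W) = -3 + 1/(3*(W + W)) = -3 + 1/(3*((2*W))) = -3 + (1/(2*W))/3 = -3 + 1/(6*W))
S(x)/((-227*sqrt(80 + C(T(-5, 4), 1)))) = (-3 + 1/(6*(-504/5)))/((-227*sqrt(80 - 9))) = (-3 + (1/6)*(-5/504))/((-227*sqrt(71))) = (-3 - 5/3024)*(-sqrt(71)/16117) = -(-9077)*sqrt(71)/48737808 = 9077*sqrt(71)/48737808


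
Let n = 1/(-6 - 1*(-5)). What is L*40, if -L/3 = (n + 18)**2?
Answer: -34680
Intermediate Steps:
n = -1 (n = 1/(-6 + 5) = 1/(-1) = -1)
L = -867 (L = -3*(-1 + 18)**2 = -3*17**2 = -3*289 = -867)
L*40 = -867*40 = -34680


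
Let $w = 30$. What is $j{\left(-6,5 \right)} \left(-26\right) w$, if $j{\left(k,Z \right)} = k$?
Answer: $4680$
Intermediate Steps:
$j{\left(-6,5 \right)} \left(-26\right) w = \left(-6\right) \left(-26\right) 30 = 156 \cdot 30 = 4680$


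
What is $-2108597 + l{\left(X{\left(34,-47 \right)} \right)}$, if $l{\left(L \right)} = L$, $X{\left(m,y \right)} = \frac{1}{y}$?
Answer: $- \frac{99104060}{47} \approx -2.1086 \cdot 10^{6}$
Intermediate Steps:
$-2108597 + l{\left(X{\left(34,-47 \right)} \right)} = -2108597 + \frac{1}{-47} = -2108597 - \frac{1}{47} = - \frac{99104060}{47}$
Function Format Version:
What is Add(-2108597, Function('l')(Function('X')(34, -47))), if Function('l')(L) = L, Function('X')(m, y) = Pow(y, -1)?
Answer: Rational(-99104060, 47) ≈ -2.1086e+6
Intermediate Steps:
Add(-2108597, Function('l')(Function('X')(34, -47))) = Add(-2108597, Pow(-47, -1)) = Add(-2108597, Rational(-1, 47)) = Rational(-99104060, 47)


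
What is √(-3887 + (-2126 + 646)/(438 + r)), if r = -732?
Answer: I*√1711947/21 ≈ 62.305*I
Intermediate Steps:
√(-3887 + (-2126 + 646)/(438 + r)) = √(-3887 + (-2126 + 646)/(438 - 732)) = √(-3887 - 1480/(-294)) = √(-3887 - 1480*(-1/294)) = √(-3887 + 740/147) = √(-570649/147) = I*√1711947/21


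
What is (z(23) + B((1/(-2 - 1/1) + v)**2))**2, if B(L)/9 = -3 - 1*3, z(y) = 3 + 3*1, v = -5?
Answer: 2304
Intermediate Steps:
z(y) = 6 (z(y) = 3 + 3 = 6)
B(L) = -54 (B(L) = 9*(-3 - 1*3) = 9*(-3 - 3) = 9*(-6) = -54)
(z(23) + B((1/(-2 - 1/1) + v)**2))**2 = (6 - 54)**2 = (-48)**2 = 2304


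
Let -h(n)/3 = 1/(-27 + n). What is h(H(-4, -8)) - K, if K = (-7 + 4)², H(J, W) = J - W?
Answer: -204/23 ≈ -8.8696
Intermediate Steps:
h(n) = -3/(-27 + n)
K = 9 (K = (-3)² = 9)
h(H(-4, -8)) - K = -3/(-27 + (-4 - 1*(-8))) - 1*9 = -3/(-27 + (-4 + 8)) - 9 = -3/(-27 + 4) - 9 = -3/(-23) - 9 = -3*(-1/23) - 9 = 3/23 - 9 = -204/23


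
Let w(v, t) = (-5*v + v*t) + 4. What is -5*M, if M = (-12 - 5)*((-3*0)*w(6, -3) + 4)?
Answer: 340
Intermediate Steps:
w(v, t) = 4 - 5*v + t*v (w(v, t) = (-5*v + t*v) + 4 = 4 - 5*v + t*v)
M = -68 (M = (-12 - 5)*((-3*0)*(4 - 5*6 - 3*6) + 4) = -17*(0*(4 - 30 - 18) + 4) = -17*(0*(-44) + 4) = -17*(0 + 4) = -17*4 = -68)
-5*M = -5*(-68) = 340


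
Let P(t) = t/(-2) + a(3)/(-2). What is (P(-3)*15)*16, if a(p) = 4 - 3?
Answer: 240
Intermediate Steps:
a(p) = 1
P(t) = -½ - t/2 (P(t) = t/(-2) + 1/(-2) = t*(-½) + 1*(-½) = -t/2 - ½ = -½ - t/2)
(P(-3)*15)*16 = ((-½ - ½*(-3))*15)*16 = ((-½ + 3/2)*15)*16 = (1*15)*16 = 15*16 = 240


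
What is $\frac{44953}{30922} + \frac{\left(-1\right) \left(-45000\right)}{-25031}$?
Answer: $- \frac{266271457}{774008582} \approx -0.34402$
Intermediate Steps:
$\frac{44953}{30922} + \frac{\left(-1\right) \left(-45000\right)}{-25031} = 44953 \cdot \frac{1}{30922} + 45000 \left(- \frac{1}{25031}\right) = \frac{44953}{30922} - \frac{45000}{25031} = - \frac{266271457}{774008582}$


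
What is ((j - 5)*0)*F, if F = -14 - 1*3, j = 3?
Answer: 0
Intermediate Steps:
F = -17 (F = -14 - 3 = -17)
((j - 5)*0)*F = ((3 - 5)*0)*(-17) = -2*0*(-17) = 0*(-17) = 0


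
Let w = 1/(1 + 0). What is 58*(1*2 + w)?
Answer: 174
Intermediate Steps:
w = 1 (w = 1/1 = 1)
58*(1*2 + w) = 58*(1*2 + 1) = 58*(2 + 1) = 58*3 = 174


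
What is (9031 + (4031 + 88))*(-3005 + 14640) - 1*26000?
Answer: 152974250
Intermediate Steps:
(9031 + (4031 + 88))*(-3005 + 14640) - 1*26000 = (9031 + 4119)*11635 - 26000 = 13150*11635 - 26000 = 153000250 - 26000 = 152974250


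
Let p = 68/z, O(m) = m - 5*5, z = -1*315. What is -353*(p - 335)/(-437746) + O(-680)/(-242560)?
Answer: -894404879929/3344659597440 ≈ -0.26741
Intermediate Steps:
z = -315
O(m) = -25 + m (O(m) = m - 25 = -25 + m)
p = -68/315 (p = 68/(-315) = 68*(-1/315) = -68/315 ≈ -0.21587)
-353*(p - 335)/(-437746) + O(-680)/(-242560) = -353*(-68/315 - 335)/(-437746) + (-25 - 680)/(-242560) = -353*(-105593/315)*(-1/437746) - 705*(-1/242560) = (37274329/315)*(-1/437746) + 141/48512 = -37274329/137889990 + 141/48512 = -894404879929/3344659597440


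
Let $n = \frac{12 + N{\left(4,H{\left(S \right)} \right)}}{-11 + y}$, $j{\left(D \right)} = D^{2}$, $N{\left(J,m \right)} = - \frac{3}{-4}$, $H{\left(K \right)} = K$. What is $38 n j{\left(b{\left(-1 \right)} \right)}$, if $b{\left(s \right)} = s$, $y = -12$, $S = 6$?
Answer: $- \frac{969}{46} \approx -21.065$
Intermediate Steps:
$N{\left(J,m \right)} = \frac{3}{4}$ ($N{\left(J,m \right)} = \left(-3\right) \left(- \frac{1}{4}\right) = \frac{3}{4}$)
$n = - \frac{51}{92}$ ($n = \frac{12 + \frac{3}{4}}{-11 - 12} = \frac{51}{4 \left(-23\right)} = \frac{51}{4} \left(- \frac{1}{23}\right) = - \frac{51}{92} \approx -0.55435$)
$38 n j{\left(b{\left(-1 \right)} \right)} = 38 \left(- \frac{51}{92}\right) \left(-1\right)^{2} = \left(- \frac{969}{46}\right) 1 = - \frac{969}{46}$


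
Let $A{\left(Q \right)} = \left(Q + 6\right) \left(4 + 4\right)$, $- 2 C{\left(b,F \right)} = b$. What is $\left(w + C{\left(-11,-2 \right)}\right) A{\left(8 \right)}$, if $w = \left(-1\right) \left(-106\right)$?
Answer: $12488$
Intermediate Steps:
$w = 106$
$C{\left(b,F \right)} = - \frac{b}{2}$
$A{\left(Q \right)} = 48 + 8 Q$ ($A{\left(Q \right)} = \left(6 + Q\right) 8 = 48 + 8 Q$)
$\left(w + C{\left(-11,-2 \right)}\right) A{\left(8 \right)} = \left(106 - - \frac{11}{2}\right) \left(48 + 8 \cdot 8\right) = \left(106 + \frac{11}{2}\right) \left(48 + 64\right) = \frac{223}{2} \cdot 112 = 12488$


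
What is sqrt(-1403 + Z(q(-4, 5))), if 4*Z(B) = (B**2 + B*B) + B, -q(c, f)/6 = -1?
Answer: I*sqrt(5534)/2 ≈ 37.195*I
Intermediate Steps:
q(c, f) = 6 (q(c, f) = -6*(-1) = 6)
Z(B) = B**2/2 + B/4 (Z(B) = ((B**2 + B*B) + B)/4 = ((B**2 + B**2) + B)/4 = (2*B**2 + B)/4 = (B + 2*B**2)/4 = B**2/2 + B/4)
sqrt(-1403 + Z(q(-4, 5))) = sqrt(-1403 + (1/4)*6*(1 + 2*6)) = sqrt(-1403 + (1/4)*6*(1 + 12)) = sqrt(-1403 + (1/4)*6*13) = sqrt(-1403 + 39/2) = sqrt(-2767/2) = I*sqrt(5534)/2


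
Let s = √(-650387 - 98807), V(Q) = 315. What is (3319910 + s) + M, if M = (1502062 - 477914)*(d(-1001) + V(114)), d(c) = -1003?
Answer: -701293914 + I*√749194 ≈ -7.0129e+8 + 865.56*I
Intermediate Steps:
s = I*√749194 (s = √(-749194) = I*√749194 ≈ 865.56*I)
M = -704613824 (M = (1502062 - 477914)*(-1003 + 315) = 1024148*(-688) = -704613824)
(3319910 + s) + M = (3319910 + I*√749194) - 704613824 = -701293914 + I*√749194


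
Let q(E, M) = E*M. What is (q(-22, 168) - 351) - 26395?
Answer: -30442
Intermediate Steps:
(q(-22, 168) - 351) - 26395 = (-22*168 - 351) - 26395 = (-3696 - 351) - 26395 = -4047 - 26395 = -30442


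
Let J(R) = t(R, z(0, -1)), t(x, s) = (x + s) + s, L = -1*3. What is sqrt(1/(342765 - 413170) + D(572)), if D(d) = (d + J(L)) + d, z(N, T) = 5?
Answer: sqrt(5705350422370)/70405 ≈ 33.926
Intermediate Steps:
L = -3
t(x, s) = x + 2*s (t(x, s) = (s + x) + s = x + 2*s)
J(R) = 10 + R (J(R) = R + 2*5 = R + 10 = 10 + R)
D(d) = 7 + 2*d (D(d) = (d + (10 - 3)) + d = (d + 7) + d = (7 + d) + d = 7 + 2*d)
sqrt(1/(342765 - 413170) + D(572)) = sqrt(1/(342765 - 413170) + (7 + 2*572)) = sqrt(1/(-70405) + (7 + 1144)) = sqrt(-1/70405 + 1151) = sqrt(81036154/70405) = sqrt(5705350422370)/70405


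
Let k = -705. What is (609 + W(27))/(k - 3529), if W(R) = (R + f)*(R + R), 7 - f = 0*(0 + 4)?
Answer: -2445/4234 ≈ -0.57747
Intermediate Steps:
f = 7 (f = 7 - 0*(0 + 4) = 7 - 0*4 = 7 - 1*0 = 7 + 0 = 7)
W(R) = 2*R*(7 + R) (W(R) = (R + 7)*(R + R) = (7 + R)*(2*R) = 2*R*(7 + R))
(609 + W(27))/(k - 3529) = (609 + 2*27*(7 + 27))/(-705 - 3529) = (609 + 2*27*34)/(-4234) = (609 + 1836)*(-1/4234) = 2445*(-1/4234) = -2445/4234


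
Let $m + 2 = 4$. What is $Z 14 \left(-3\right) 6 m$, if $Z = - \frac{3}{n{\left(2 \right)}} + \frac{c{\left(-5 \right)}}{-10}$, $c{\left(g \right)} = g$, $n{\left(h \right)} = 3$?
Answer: $252$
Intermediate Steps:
$m = 2$ ($m = -2 + 4 = 2$)
$Z = - \frac{1}{2}$ ($Z = - \frac{3}{3} - \frac{5}{-10} = \left(-3\right) \frac{1}{3} - - \frac{1}{2} = -1 + \frac{1}{2} = - \frac{1}{2} \approx -0.5$)
$Z 14 \left(-3\right) 6 m = \left(- \frac{1}{2}\right) 14 \left(-3\right) 6 \cdot 2 = - 7 \left(\left(-18\right) 2\right) = \left(-7\right) \left(-36\right) = 252$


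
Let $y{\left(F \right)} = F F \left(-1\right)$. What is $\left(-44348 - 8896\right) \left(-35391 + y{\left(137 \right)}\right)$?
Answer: $2883695040$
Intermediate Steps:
$y{\left(F \right)} = - F^{2}$ ($y{\left(F \right)} = F^{2} \left(-1\right) = - F^{2}$)
$\left(-44348 - 8896\right) \left(-35391 + y{\left(137 \right)}\right) = \left(-44348 - 8896\right) \left(-35391 - 137^{2}\right) = - 53244 \left(-35391 - 18769\right) = \left(-53244\right) \left(-54160\right) = 2883695040$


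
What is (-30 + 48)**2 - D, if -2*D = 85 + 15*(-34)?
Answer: 223/2 ≈ 111.50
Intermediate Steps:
D = 425/2 (D = -(85 + 15*(-34))/2 = -(85 - 510)/2 = -1/2*(-425) = 425/2 ≈ 212.50)
(-30 + 48)**2 - D = (-30 + 48)**2 - 1*425/2 = 18**2 - 425/2 = 324 - 425/2 = 223/2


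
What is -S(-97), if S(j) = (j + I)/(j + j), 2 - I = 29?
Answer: -62/97 ≈ -0.63918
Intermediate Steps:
I = -27 (I = 2 - 1*29 = 2 - 29 = -27)
S(j) = (-27 + j)/(2*j) (S(j) = (j - 27)/(j + j) = (-27 + j)/((2*j)) = (-27 + j)*(1/(2*j)) = (-27 + j)/(2*j))
-S(-97) = -(-27 - 97)/(2*(-97)) = -(-1)*(-124)/(2*97) = -1*62/97 = -62/97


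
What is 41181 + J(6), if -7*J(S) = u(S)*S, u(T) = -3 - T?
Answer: 288321/7 ≈ 41189.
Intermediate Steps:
J(S) = -S*(-3 - S)/7 (J(S) = -(-3 - S)*S/7 = -S*(-3 - S)/7)
41181 + J(6) = 41181 + (1/7)*6*(3 + 6) = 41181 + (1/7)*6*9 = 41181 + 54/7 = 288321/7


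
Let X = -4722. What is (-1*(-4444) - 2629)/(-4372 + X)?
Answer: -1815/9094 ≈ -0.19958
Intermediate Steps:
(-1*(-4444) - 2629)/(-4372 + X) = (-1*(-4444) - 2629)/(-4372 - 4722) = (4444 - 2629)/(-9094) = 1815*(-1/9094) = -1815/9094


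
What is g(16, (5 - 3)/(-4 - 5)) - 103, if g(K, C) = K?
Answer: -87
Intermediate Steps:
g(16, (5 - 3)/(-4 - 5)) - 103 = 16 - 103 = -87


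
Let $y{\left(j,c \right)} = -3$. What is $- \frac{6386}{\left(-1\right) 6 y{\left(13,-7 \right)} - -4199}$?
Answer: $- \frac{6386}{4217} \approx -1.5143$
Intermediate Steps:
$- \frac{6386}{\left(-1\right) 6 y{\left(13,-7 \right)} - -4199} = - \frac{6386}{\left(-1\right) 6 \left(-3\right) - -4199} = - \frac{6386}{\left(-6\right) \left(-3\right) + 4199} = - \frac{6386}{18 + 4199} = - \frac{6386}{4217}$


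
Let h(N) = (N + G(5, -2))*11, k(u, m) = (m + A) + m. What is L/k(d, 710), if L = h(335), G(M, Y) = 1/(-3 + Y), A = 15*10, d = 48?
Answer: 9207/3925 ≈ 2.3457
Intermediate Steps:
A = 150
k(u, m) = 150 + 2*m (k(u, m) = (m + 150) + m = (150 + m) + m = 150 + 2*m)
h(N) = -11/5 + 11*N (h(N) = (N + 1/(-3 - 2))*11 = (N + 1/(-5))*11 = (N - ⅕)*11 = (-⅕ + N)*11 = -11/5 + 11*N)
L = 18414/5 (L = -11/5 + 11*335 = -11/5 + 3685 = 18414/5 ≈ 3682.8)
L/k(d, 710) = 18414/(5*(150 + 2*710)) = 18414/(5*(150 + 1420)) = (18414/5)/1570 = (18414/5)*(1/1570) = 9207/3925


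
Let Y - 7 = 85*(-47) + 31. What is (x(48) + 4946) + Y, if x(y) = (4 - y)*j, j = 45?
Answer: -991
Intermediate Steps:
Y = -3957 (Y = 7 + (85*(-47) + 31) = 7 + (-3995 + 31) = 7 - 3964 = -3957)
x(y) = 180 - 45*y (x(y) = (4 - y)*45 = 180 - 45*y)
(x(48) + 4946) + Y = ((180 - 45*48) + 4946) - 3957 = ((180 - 2160) + 4946) - 3957 = (-1980 + 4946) - 3957 = 2966 - 3957 = -991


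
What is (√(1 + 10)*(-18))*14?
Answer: -252*√11 ≈ -835.79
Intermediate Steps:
(√(1 + 10)*(-18))*14 = (√11*(-18))*14 = -18*√11*14 = -252*√11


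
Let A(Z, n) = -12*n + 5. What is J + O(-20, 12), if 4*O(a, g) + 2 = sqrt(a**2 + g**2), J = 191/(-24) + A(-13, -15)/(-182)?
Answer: -20693/2184 + sqrt(34) ≈ -3.6439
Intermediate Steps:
A(Z, n) = 5 - 12*n
J = -19601/2184 (J = 191/(-24) + (5 - 12*(-15))/(-182) = 191*(-1/24) + (5 + 180)*(-1/182) = -191/24 + 185*(-1/182) = -191/24 - 185/182 = -19601/2184 ≈ -8.9748)
O(a, g) = -1/2 + sqrt(a**2 + g**2)/4
J + O(-20, 12) = -19601/2184 + (-1/2 + sqrt((-20)**2 + 12**2)/4) = -19601/2184 + (-1/2 + sqrt(400 + 144)/4) = -19601/2184 + (-1/2 + sqrt(544)/4) = -19601/2184 + (-1/2 + (4*sqrt(34))/4) = -19601/2184 + (-1/2 + sqrt(34)) = -20693/2184 + sqrt(34)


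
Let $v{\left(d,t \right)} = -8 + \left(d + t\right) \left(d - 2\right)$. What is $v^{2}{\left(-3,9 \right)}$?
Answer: $1444$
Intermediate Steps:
$v{\left(d,t \right)} = -8 + \left(-2 + d\right) \left(d + t\right)$ ($v{\left(d,t \right)} = -8 + \left(d + t\right) \left(-2 + d\right) = -8 + \left(-2 + d\right) \left(d + t\right)$)
$v^{2}{\left(-3,9 \right)} = \left(-8 + \left(-3\right)^{2} - -6 - 18 - 27\right)^{2} = \left(-8 + 9 + 6 - 18 - 27\right)^{2} = \left(-38\right)^{2} = 1444$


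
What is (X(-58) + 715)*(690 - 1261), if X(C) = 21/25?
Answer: -10218616/25 ≈ -4.0874e+5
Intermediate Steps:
X(C) = 21/25 (X(C) = 21*(1/25) = 21/25)
(X(-58) + 715)*(690 - 1261) = (21/25 + 715)*(690 - 1261) = (17896/25)*(-571) = -10218616/25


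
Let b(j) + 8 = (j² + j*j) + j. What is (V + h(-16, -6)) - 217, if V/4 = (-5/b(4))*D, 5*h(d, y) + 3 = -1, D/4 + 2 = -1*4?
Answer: -7023/35 ≈ -200.66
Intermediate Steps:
D = -24 (D = -8 + 4*(-1*4) = -8 + 4*(-4) = -8 - 16 = -24)
h(d, y) = -⅘ (h(d, y) = -⅗ + (⅕)*(-1) = -⅗ - ⅕ = -⅘)
b(j) = -8 + j + 2*j² (b(j) = -8 + ((j² + j*j) + j) = -8 + ((j² + j²) + j) = -8 + (2*j² + j) = -8 + (j + 2*j²) = -8 + j + 2*j²)
V = 120/7 (V = 4*(-5/(-8 + 4 + 2*4²)*(-24)) = 4*(-5/(-8 + 4 + 2*16)*(-24)) = 4*(-5/(-8 + 4 + 32)*(-24)) = 4*(-5/28*(-24)) = 4*(30/7) = 120/7 ≈ 17.143)
(V + h(-16, -6)) - 217 = (120/7 - ⅘) - 217 = 572/35 - 217 = -7023/35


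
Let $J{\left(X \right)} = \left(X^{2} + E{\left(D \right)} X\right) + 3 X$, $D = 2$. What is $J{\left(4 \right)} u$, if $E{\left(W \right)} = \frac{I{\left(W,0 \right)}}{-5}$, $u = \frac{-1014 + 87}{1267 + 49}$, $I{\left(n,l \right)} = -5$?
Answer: $- \frac{7416}{329} \approx -22.541$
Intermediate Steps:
$u = - \frac{927}{1316} \approx -0.70441$
$E{\left(W \right)} = 1$ ($E{\left(W \right)} = - \frac{5}{-5} = \left(-5\right) \left(- \frac{1}{5}\right) = 1$)
$J{\left(X \right)} = X^{2} + 4 X$ ($J{\left(X \right)} = \left(X^{2} + 1 X\right) + 3 X = \left(X^{2} + X\right) + 3 X = \left(X + X^{2}\right) + 3 X = X^{2} + 4 X$)
$J{\left(4 \right)} u = 4 \left(4 + 4\right) \left(- \frac{927}{1316}\right) = 4 \cdot 8 \left(- \frac{927}{1316}\right) = 32 \left(- \frac{927}{1316}\right) = - \frac{7416}{329}$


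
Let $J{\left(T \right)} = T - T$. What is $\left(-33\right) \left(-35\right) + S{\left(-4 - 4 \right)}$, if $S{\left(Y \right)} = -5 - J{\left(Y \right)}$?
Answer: $1150$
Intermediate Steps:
$J{\left(T \right)} = 0$
$S{\left(Y \right)} = -5$ ($S{\left(Y \right)} = -5 - 0 = -5 + 0 = -5$)
$\left(-33\right) \left(-35\right) + S{\left(-4 - 4 \right)} = \left(-33\right) \left(-35\right) - 5 = 1155 - 5 = 1150$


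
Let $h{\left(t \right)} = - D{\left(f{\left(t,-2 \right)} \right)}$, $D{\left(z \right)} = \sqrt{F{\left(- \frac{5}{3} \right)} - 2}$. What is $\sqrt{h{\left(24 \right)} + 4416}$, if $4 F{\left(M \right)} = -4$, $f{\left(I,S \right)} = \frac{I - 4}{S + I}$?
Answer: $\sqrt{4416 - i \sqrt{3}} \approx 66.453 - 0.013 i$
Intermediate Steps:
$f{\left(I,S \right)} = \frac{-4 + I}{I + S}$
$F{\left(M \right)} = -1$ ($F{\left(M \right)} = \frac{1}{4} \left(-4\right) = -1$)
$D{\left(z \right)} = i \sqrt{3}$ ($D{\left(z \right)} = \sqrt{-1 - 2} = \sqrt{-3} = i \sqrt{3}$)
$h{\left(t \right)} = - i \sqrt{3}$
$\sqrt{h{\left(24 \right)} + 4416} = \sqrt{- i \sqrt{3} + 4416} = \sqrt{4416 - i \sqrt{3}}$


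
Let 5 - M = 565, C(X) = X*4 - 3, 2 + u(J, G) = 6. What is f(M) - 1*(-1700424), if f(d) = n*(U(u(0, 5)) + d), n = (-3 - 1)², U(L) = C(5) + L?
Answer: 1691800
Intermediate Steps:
u(J, G) = 4 (u(J, G) = -2 + 6 = 4)
C(X) = -3 + 4*X (C(X) = 4*X - 3 = -3 + 4*X)
M = -560 (M = 5 - 1*565 = 5 - 565 = -560)
U(L) = 17 + L (U(L) = (-3 + 4*5) + L = (-3 + 20) + L = 17 + L)
n = 16 (n = (-4)² = 16)
f(d) = 336 + 16*d (f(d) = 16*((17 + 4) + d) = 16*(21 + d) = 336 + 16*d)
f(M) - 1*(-1700424) = (336 + 16*(-560)) - 1*(-1700424) = (336 - 8960) + 1700424 = -8624 + 1700424 = 1691800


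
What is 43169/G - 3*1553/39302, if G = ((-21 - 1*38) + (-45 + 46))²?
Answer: 840477581/66105964 ≈ 12.714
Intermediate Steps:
G = 3364 (G = ((-21 - 38) + 1)² = (-59 + 1)² = (-58)² = 3364)
43169/G - 3*1553/39302 = 43169/3364 - 3*1553/39302 = 43169*(1/3364) - 4659*1/39302 = 43169/3364 - 4659/39302 = 840477581/66105964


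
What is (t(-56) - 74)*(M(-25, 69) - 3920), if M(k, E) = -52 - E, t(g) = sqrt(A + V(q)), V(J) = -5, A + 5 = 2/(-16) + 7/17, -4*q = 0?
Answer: 299034 - 4041*I*sqrt(44914)/68 ≈ 2.9903e+5 - 12594.0*I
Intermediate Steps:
q = 0 (q = -1/4*0 = 0)
A = -641/136 (A = -5 + (2/(-16) + 7/17) = -5 + (2*(-1/16) + 7*(1/17)) = -5 + (-1/8 + 7/17) = -5 + 39/136 = -641/136 ≈ -4.7132)
t(g) = I*sqrt(44914)/68 (t(g) = sqrt(-641/136 - 5) = sqrt(-1321/136) = I*sqrt(44914)/68)
(t(-56) - 74)*(M(-25, 69) - 3920) = (I*sqrt(44914)/68 - 74)*((-52 - 1*69) - 3920) = (-74 + I*sqrt(44914)/68)*((-52 - 69) - 3920) = (-74 + I*sqrt(44914)/68)*(-121 - 3920) = (-74 + I*sqrt(44914)/68)*(-4041) = 299034 - 4041*I*sqrt(44914)/68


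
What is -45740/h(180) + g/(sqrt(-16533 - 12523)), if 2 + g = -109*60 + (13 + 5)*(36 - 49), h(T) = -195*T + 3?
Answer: 45740/35097 + 847*I*sqrt(454)/454 ≈ 1.3032 + 39.752*I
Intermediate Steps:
h(T) = 3 - 195*T
g = -6776 (g = -2 + (-109*60 + (13 + 5)*(36 - 49)) = -2 + (-6540 + 18*(-13)) = -2 + (-6540 - 234) = -2 - 6774 = -6776)
-45740/h(180) + g/(sqrt(-16533 - 12523)) = -45740/(3 - 195*180) - 6776/sqrt(-16533 - 12523) = -45740/(3 - 35100) - 6776*(-I*sqrt(454)/3632) = -45740/(-35097) - 6776*(-I*sqrt(454)/3632) = -45740*(-1/35097) - (-847)*I*sqrt(454)/454 = 45740/35097 + 847*I*sqrt(454)/454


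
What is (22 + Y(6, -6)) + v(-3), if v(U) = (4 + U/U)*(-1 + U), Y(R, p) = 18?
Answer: 20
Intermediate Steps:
v(U) = -5 + 5*U (v(U) = (4 + 1)*(-1 + U) = 5*(-1 + U) = -5 + 5*U)
(22 + Y(6, -6)) + v(-3) = (22 + 18) + (-5 + 5*(-3)) = 40 + (-5 - 15) = 40 - 20 = 20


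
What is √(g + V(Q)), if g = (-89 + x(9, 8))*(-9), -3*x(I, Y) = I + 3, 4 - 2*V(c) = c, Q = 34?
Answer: √822 ≈ 28.671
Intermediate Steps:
V(c) = 2 - c/2
x(I, Y) = -1 - I/3 (x(I, Y) = -(I + 3)/3 = -(3 + I)/3 = -1 - I/3)
g = 837 (g = (-89 + (-1 - ⅓*9))*(-9) = (-89 + (-1 - 3))*(-9) = (-89 - 4)*(-9) = -93*(-9) = 837)
√(g + V(Q)) = √(837 + (2 - ½*34)) = √(837 + (2 - 17)) = √(837 - 15) = √822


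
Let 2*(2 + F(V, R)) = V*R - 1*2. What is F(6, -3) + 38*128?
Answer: 4852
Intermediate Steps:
F(V, R) = -3 + R*V/2 (F(V, R) = -2 + (V*R - 1*2)/2 = -2 + (R*V - 2)/2 = -2 + (-2 + R*V)/2 = -2 + (-1 + R*V/2) = -3 + R*V/2)
F(6, -3) + 38*128 = (-3 + (½)*(-3)*6) + 38*128 = (-3 - 9) + 4864 = -12 + 4864 = 4852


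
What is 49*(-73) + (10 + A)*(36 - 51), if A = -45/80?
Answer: -59497/16 ≈ -3718.6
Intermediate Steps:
A = -9/16 (A = -45*1/80 = -9/16 ≈ -0.56250)
49*(-73) + (10 + A)*(36 - 51) = 49*(-73) + (10 - 9/16)*(36 - 51) = -3577 + (151/16)*(-15) = -3577 - 2265/16 = -59497/16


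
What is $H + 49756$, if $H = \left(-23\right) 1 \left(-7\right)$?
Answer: $49917$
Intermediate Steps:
$H = 161$ ($H = \left(-23\right) \left(-7\right) = 161$)
$H + 49756 = 161 + 49756 = 49917$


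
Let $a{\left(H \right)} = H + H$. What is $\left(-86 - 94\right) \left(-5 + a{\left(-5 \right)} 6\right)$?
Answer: $11700$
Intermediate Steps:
$a{\left(H \right)} = 2 H$
$\left(-86 - 94\right) \left(-5 + a{\left(-5 \right)} 6\right) = \left(-86 - 94\right) \left(-5 + 2 \left(-5\right) 6\right) = - 180 \left(-5 - 60\right) = \left(-180\right) \left(-65\right) = 11700$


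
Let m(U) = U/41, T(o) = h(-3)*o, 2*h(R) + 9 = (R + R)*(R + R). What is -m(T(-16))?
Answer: 216/41 ≈ 5.2683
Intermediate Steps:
h(R) = -9/2 + 2*R² (h(R) = -9/2 + ((R + R)*(R + R))/2 = -9/2 + ((2*R)*(2*R))/2 = -9/2 + (4*R²)/2 = -9/2 + 2*R²)
T(o) = 27*o/2 (T(o) = (-9/2 + 2*(-3)²)*o = (-9/2 + 2*9)*o = (-9/2 + 18)*o = 27*o/2)
m(U) = U/41 (m(U) = U*(1/41) = U/41)
-m(T(-16)) = -(27/2)*(-16)/41 = -(-216)/41 = -1*(-216/41) = 216/41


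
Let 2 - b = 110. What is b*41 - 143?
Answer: -4571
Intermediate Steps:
b = -108 (b = 2 - 1*110 = 2 - 110 = -108)
b*41 - 143 = -108*41 - 143 = -4428 - 143 = -4571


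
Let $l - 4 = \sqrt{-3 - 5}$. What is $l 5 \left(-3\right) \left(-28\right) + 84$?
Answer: $1764 + 840 i \sqrt{2} \approx 1764.0 + 1187.9 i$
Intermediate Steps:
$l = 4 + 2 i \sqrt{2}$ ($l = 4 + \sqrt{-3 - 5} = 4 + \sqrt{-8} = 4 + 2 i \sqrt{2} \approx 4.0 + 2.8284 i$)
$l 5 \left(-3\right) \left(-28\right) + 84 = \left(4 + 2 i \sqrt{2}\right) 5 \left(-3\right) \left(-28\right) + 84 = \left(20 + 10 i \sqrt{2}\right) \left(-3\right) \left(-28\right) + 84 = \left(-60 - 30 i \sqrt{2}\right) \left(-28\right) + 84 = \left(1680 + 840 i \sqrt{2}\right) + 84 = 1764 + 840 i \sqrt{2}$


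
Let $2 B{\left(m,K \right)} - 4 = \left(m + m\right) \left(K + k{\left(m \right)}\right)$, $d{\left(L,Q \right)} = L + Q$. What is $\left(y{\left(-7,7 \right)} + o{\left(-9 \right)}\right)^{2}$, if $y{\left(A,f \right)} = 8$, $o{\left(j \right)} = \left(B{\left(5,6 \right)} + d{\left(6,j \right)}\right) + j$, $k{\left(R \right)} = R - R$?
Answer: $784$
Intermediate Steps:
$k{\left(R \right)} = 0$
$B{\left(m,K \right)} = 2 + K m$ ($B{\left(m,K \right)} = 2 + \frac{\left(m + m\right) \left(K + 0\right)}{2} = 2 + \frac{2 m K}{2} = 2 + \frac{2 K m}{2} = 2 + K m$)
$o{\left(j \right)} = 38 + 2 j$ ($o{\left(j \right)} = \left(\left(2 + 6 \cdot 5\right) + \left(6 + j\right)\right) + j = \left(\left(2 + 30\right) + \left(6 + j\right)\right) + j = \left(32 + \left(6 + j\right)\right) + j = \left(38 + j\right) + j = 38 + 2 j$)
$\left(y{\left(-7,7 \right)} + o{\left(-9 \right)}\right)^{2} = \left(8 + \left(38 + 2 \left(-9\right)\right)\right)^{2} = \left(8 + \left(38 - 18\right)\right)^{2} = \left(8 + 20\right)^{2} = 28^{2} = 784$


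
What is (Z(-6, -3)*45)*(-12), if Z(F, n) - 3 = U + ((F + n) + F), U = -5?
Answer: 9180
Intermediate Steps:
Z(F, n) = -2 + n + 2*F (Z(F, n) = 3 + (-5 + ((F + n) + F)) = 3 + (-5 + (n + 2*F)) = 3 + (-5 + n + 2*F) = -2 + n + 2*F)
(Z(-6, -3)*45)*(-12) = ((-2 - 3 + 2*(-6))*45)*(-12) = ((-2 - 3 - 12)*45)*(-12) = -17*45*(-12) = -765*(-12) = 9180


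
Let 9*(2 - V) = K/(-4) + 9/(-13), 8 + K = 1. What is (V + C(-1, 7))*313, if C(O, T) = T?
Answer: 1301141/468 ≈ 2780.2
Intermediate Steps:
K = -7 (K = -8 + 1 = -7)
V = 881/468 (V = 2 - (-7/(-4) + 9/(-13))/9 = 2 - (-7*(-¼) + 9*(-1/13))/9 = 2 - (7/4 - 9/13)/9 = 2 - ⅑*55/52 = 2 - 55/468 = 881/468 ≈ 1.8825)
(V + C(-1, 7))*313 = (881/468 + 7)*313 = (4157/468)*313 = 1301141/468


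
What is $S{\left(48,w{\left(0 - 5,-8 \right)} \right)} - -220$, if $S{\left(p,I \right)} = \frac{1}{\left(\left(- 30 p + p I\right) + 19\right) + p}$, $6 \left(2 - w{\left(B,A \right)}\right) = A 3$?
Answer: $\frac{238699}{1085} \approx 220.0$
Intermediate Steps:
$w{\left(B,A \right)} = 2 - \frac{A}{2}$ ($w{\left(B,A \right)} = 2 - \frac{A 3}{6} = 2 - \frac{3 A}{6} = 2 - \frac{A}{2}$)
$S{\left(p,I \right)} = \frac{1}{19 - 29 p + I p}$ ($S{\left(p,I \right)} = \frac{1}{\left(\left(- 30 p + I p\right) + 19\right) + p} = \frac{1}{\left(19 - 30 p + I p\right) + p} = \frac{1}{19 - 29 p + I p}$)
$S{\left(48,w{\left(0 - 5,-8 \right)} \right)} - -220 = \frac{1}{19 - 1392 + \left(2 - -4\right) 48} - -220 = \frac{1}{19 - 1392 + \left(2 + 4\right) 48} + 220 = \frac{1}{19 - 1392 + 6 \cdot 48} + 220 = \frac{1}{19 - 1392 + 288} + 220 = \frac{1}{-1085} + 220 = - \frac{1}{1085} + 220 = \frac{238699}{1085}$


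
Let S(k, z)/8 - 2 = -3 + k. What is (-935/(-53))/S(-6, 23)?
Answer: -935/2968 ≈ -0.31503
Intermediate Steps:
S(k, z) = -8 + 8*k (S(k, z) = 16 + 8*(-3 + k) = 16 + (-24 + 8*k) = -8 + 8*k)
(-935/(-53))/S(-6, 23) = (-935/(-53))/(-8 + 8*(-6)) = (-935*(-1/53))/(-8 - 48) = (935/53)/(-56) = (935/53)*(-1/56) = -935/2968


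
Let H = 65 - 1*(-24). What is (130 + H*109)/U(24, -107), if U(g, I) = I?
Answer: -9831/107 ≈ -91.879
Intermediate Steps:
H = 89 (H = 65 + 24 = 89)
(130 + H*109)/U(24, -107) = (130 + 89*109)/(-107) = (130 + 9701)*(-1/107) = 9831*(-1/107) = -9831/107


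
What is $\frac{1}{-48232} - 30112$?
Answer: $- \frac{1452361985}{48232} \approx -30112.0$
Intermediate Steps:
$\frac{1}{-48232} - 30112 = - \frac{1}{48232} - 30112 = - \frac{1452361985}{48232}$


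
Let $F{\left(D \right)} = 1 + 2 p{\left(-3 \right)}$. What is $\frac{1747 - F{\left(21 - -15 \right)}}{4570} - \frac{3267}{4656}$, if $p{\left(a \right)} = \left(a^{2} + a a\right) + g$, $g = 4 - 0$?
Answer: $- \frac{1167613}{3546320} \approx -0.32925$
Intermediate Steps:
$g = 4$ ($g = 4 + 0 = 4$)
$p{\left(a \right)} = 4 + 2 a^{2}$ ($p{\left(a \right)} = \left(a^{2} + a a\right) + 4 = \left(a^{2} + a^{2}\right) + 4 = 2 a^{2} + 4 = 4 + 2 a^{2}$)
$F{\left(D \right)} = 45$ ($F{\left(D \right)} = 1 + 2 \left(4 + 2 \left(-3\right)^{2}\right) = 1 + 2 \left(4 + 2 \cdot 9\right) = 1 + 2 \left(4 + 18\right) = 1 + 2 \cdot 22 = 1 + 44 = 45$)
$\frac{1747 - F{\left(21 - -15 \right)}}{4570} - \frac{3267}{4656} = \frac{1747 - 45}{4570} - \frac{3267}{4656} = \left(1747 - 45\right) \frac{1}{4570} - \frac{1089}{1552} = 1702 \cdot \frac{1}{4570} - \frac{1089}{1552} = \frac{851}{2285} - \frac{1089}{1552} = - \frac{1167613}{3546320}$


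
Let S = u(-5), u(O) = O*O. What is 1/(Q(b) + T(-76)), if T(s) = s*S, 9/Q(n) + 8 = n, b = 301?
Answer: -293/556691 ≈ -0.00052632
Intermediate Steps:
Q(n) = 9/(-8 + n)
u(O) = O²
S = 25 (S = (-5)² = 25)
T(s) = 25*s (T(s) = s*25 = 25*s)
1/(Q(b) + T(-76)) = 1/(9/(-8 + 301) + 25*(-76)) = 1/(9/293 - 1900) = 1/(-556691/293) = -293/556691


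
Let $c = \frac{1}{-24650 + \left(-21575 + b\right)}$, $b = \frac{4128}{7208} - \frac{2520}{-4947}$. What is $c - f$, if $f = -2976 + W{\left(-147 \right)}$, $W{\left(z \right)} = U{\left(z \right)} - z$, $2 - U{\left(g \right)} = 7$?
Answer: $\frac{11448883100605}{4039831753} \approx 2834.0$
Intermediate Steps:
$U{\left(g \right)} = -5$ ($U{\left(g \right)} = 2 - 7 = -5$)
$W{\left(z \right)} = -5 - z$
$b = \frac{94572}{87397}$ ($b = 4128 \cdot \frac{1}{7208} - - \frac{840}{1649} = \frac{516}{901} + \frac{840}{1649} = \frac{94572}{87397} \approx 1.0821$)
$c = - \frac{87397}{4039831753}$ ($c = \frac{1}{-24650 + \left(-21575 + \frac{94572}{87397}\right)} = \frac{1}{-24650 - \frac{1885495703}{87397}} = \frac{1}{- \frac{4039831753}{87397}} = - \frac{87397}{4039831753} \approx -2.1634 \cdot 10^{-5}$)
$f = -2834$ ($f = -2976 - -142 = -2976 + \left(-5 + 147\right) = -2976 + 142 = -2834$)
$c - f = - \frac{87397}{4039831753} - -2834 = - \frac{87397}{4039831753} + 2834 = \frac{11448883100605}{4039831753}$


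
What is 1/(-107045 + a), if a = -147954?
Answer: -1/254999 ≈ -3.9216e-6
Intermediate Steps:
1/(-107045 + a) = 1/(-107045 - 147954) = 1/(-254999) = -1/254999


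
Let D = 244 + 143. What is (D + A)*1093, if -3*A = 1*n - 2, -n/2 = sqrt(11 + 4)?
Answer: 1271159/3 + 2186*sqrt(15)/3 ≈ 4.2654e+5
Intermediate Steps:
n = -2*sqrt(15) (n = -2*sqrt(11 + 4) = -2*sqrt(15) ≈ -7.7460)
D = 387
A = 2/3 + 2*sqrt(15)/3 (A = -(1*(-2*sqrt(15)) - 2)/3 = -(-2*sqrt(15) - 2)/3 = -(-2 - 2*sqrt(15))/3 = 2/3 + 2*sqrt(15)/3 ≈ 3.2487)
(D + A)*1093 = (387 + (2/3 + 2*sqrt(15)/3))*1093 = (1163/3 + 2*sqrt(15)/3)*1093 = 1271159/3 + 2186*sqrt(15)/3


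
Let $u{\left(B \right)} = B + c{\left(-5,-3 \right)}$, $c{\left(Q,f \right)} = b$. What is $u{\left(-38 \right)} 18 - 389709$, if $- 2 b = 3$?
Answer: $-390420$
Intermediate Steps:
$b = - \frac{3}{2}$ ($b = \left(- \frac{1}{2}\right) 3 = - \frac{3}{2} \approx -1.5$)
$c{\left(Q,f \right)} = - \frac{3}{2}$
$u{\left(B \right)} = - \frac{3}{2} + B$ ($u{\left(B \right)} = B - \frac{3}{2} = - \frac{3}{2} + B$)
$u{\left(-38 \right)} 18 - 389709 = \left(- \frac{3}{2} - 38\right) 18 - 389709 = \left(- \frac{79}{2}\right) 18 - 389709 = -711 - 389709 = -390420$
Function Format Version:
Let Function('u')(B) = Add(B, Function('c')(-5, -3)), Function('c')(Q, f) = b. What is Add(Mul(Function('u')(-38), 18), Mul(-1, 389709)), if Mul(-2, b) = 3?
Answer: -390420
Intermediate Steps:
b = Rational(-3, 2) (b = Mul(Rational(-1, 2), 3) = Rational(-3, 2) ≈ -1.5000)
Function('c')(Q, f) = Rational(-3, 2)
Function('u')(B) = Add(Rational(-3, 2), B) (Function('u')(B) = Add(B, Rational(-3, 2)) = Add(Rational(-3, 2), B))
Add(Mul(Function('u')(-38), 18), Mul(-1, 389709)) = Add(Mul(Add(Rational(-3, 2), -38), 18), Mul(-1, 389709)) = Add(Mul(Rational(-79, 2), 18), -389709) = Add(-711, -389709) = -390420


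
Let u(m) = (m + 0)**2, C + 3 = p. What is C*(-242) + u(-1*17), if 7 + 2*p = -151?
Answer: 20133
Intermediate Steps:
p = -79 (p = -7/2 + (1/2)*(-151) = -7/2 - 151/2 = -79)
C = -82 (C = -3 - 79 = -82)
u(m) = m**2
C*(-242) + u(-1*17) = -82*(-242) + (-1*17)**2 = 19844 + (-17)**2 = 19844 + 289 = 20133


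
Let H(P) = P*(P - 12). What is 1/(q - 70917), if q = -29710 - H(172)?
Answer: -1/128147 ≈ -7.8035e-6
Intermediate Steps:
H(P) = P*(-12 + P)
q = -57230 (q = -29710 - 172*(-12 + 172) = -29710 - 172*160 = -29710 - 1*27520 = -29710 - 27520 = -57230)
1/(q - 70917) = 1/(-57230 - 70917) = 1/(-128147) = -1/128147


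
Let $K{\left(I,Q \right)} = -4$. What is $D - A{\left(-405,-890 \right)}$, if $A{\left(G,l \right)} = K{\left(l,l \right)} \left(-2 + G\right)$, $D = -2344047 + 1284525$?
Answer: $-1061150$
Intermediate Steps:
$D = -1059522$
$A{\left(G,l \right)} = 8 - 4 G$ ($A{\left(G,l \right)} = - 4 \left(-2 + G\right) = 8 - 4 G$)
$D - A{\left(-405,-890 \right)} = -1059522 - \left(8 - -1620\right) = -1059522 - \left(8 + 1620\right) = -1059522 - 1628 = -1061150$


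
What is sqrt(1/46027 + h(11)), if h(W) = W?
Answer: sqrt(23303378046)/46027 ≈ 3.3166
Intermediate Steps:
sqrt(1/46027 + h(11)) = sqrt(1/46027 + 11) = sqrt(506298/46027) = sqrt(23303378046)/46027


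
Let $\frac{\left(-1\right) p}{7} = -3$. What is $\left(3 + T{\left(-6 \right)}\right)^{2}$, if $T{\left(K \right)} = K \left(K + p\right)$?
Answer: $7569$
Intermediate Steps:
$p = 21$ ($p = \left(-7\right) \left(-3\right) = 21$)
$T{\left(K \right)} = K \left(21 + K\right)$ ($T{\left(K \right)} = K \left(K + 21\right) = K \left(21 + K\right)$)
$\left(3 + T{\left(-6 \right)}\right)^{2} = \left(3 - 6 \left(21 - 6\right)\right)^{2} = \left(3 - 90\right)^{2} = \left(-87\right)^{2} = 7569$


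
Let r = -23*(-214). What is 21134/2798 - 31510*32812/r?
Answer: -31443101111/149693 ≈ -2.1005e+5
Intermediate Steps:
r = 4922
21134/2798 - 31510*32812/r = 21134/2798 - 31510/(4922/32812) = 21134*(1/2798) - 31510/(4922*(1/32812)) = 10567/1399 - 31510/2461/16406 = 10567/1399 - 31510*16406/2461 = 10567/1399 - 22476220/107 = -31443101111/149693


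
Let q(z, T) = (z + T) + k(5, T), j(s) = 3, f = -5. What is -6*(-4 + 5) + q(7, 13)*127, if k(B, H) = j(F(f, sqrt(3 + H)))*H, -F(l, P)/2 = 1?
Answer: 7487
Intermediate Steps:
F(l, P) = -2 (F(l, P) = -2*1 = -2)
k(B, H) = 3*H
q(z, T) = z + 4*T (q(z, T) = (z + T) + 3*T = (T + z) + 3*T = z + 4*T)
-6*(-4 + 5) + q(7, 13)*127 = -6*(-4 + 5) + (7 + 4*13)*127 = -6*1 + (7 + 52)*127 = -6 + 59*127 = -6 + 7493 = 7487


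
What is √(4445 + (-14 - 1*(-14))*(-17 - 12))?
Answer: √4445 ≈ 66.671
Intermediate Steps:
√(4445 + (-14 - 1*(-14))*(-17 - 12)) = √(4445 + (-14 + 14)*(-29)) = √(4445 + 0*(-29)) = √(4445 + 0) = √4445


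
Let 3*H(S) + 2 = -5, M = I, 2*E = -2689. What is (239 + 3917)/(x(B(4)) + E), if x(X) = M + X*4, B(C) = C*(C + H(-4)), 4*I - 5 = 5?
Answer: -6234/1973 ≈ -3.1597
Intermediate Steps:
E = -2689/2 (E = (½)*(-2689) = -2689/2 ≈ -1344.5)
I = 5/2 (I = 5/4 + (¼)*5 = 5/4 + 5/4 = 5/2 ≈ 2.5000)
M = 5/2 ≈ 2.5000
H(S) = -7/3 (H(S) = -⅔ + (⅓)*(-5) = -⅔ - 5/3 = -7/3)
B(C) = C*(-7/3 + C) (B(C) = C*(C - 7/3) = C*(-7/3 + C))
x(X) = 5/2 + 4*X (x(X) = 5/2 + X*4 = 5/2 + 4*X)
(239 + 3917)/(x(B(4)) + E) = (239 + 3917)/((5/2 + 4*((⅓)*4*(-7 + 3*4))) - 2689/2) = 4156/((5/2 + 4*((⅓)*4*(-7 + 12))) - 2689/2) = 4156/((5/2 + 4*((⅓)*4*5)) - 2689/2) = 4156/((5/2 + 4*(20/3)) - 2689/2) = 4156/((5/2 + 80/3) - 2689/2) = 4156/(175/6 - 2689/2) = 4156/(-3946/3) = 4156*(-3/3946) = -6234/1973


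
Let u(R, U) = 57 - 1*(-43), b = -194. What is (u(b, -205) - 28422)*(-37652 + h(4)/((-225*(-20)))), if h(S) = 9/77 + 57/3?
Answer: 13196450318072/12375 ≈ 1.0664e+9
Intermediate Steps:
h(S) = 1472/77 (h(S) = 9*(1/77) + 57*(⅓) = 9/77 + 19 = 1472/77)
u(R, U) = 100 (u(R, U) = 57 + 43 = 100)
(u(b, -205) - 28422)*(-37652 + h(4)/((-225*(-20)))) = (100 - 28422)*(-37652 + 1472/(77*((-225*(-20))))) = -28322*(-37652 + (1472/77)/4500) = -28322*(-37652 + (1472/77)*(1/4500)) = -28322*(-37652 + 368/86625) = -28322*(-3261604132/86625) = 13196450318072/12375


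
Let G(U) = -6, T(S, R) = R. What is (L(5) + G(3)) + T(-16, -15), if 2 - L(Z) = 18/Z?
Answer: -113/5 ≈ -22.600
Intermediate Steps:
L(Z) = 2 - 18/Z
(L(5) + G(3)) + T(-16, -15) = ((2 - 18/5) - 6) - 15 = (-8/5 - 6) - 15 = -38/5 - 15 = -113/5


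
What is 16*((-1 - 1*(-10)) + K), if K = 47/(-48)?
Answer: 385/3 ≈ 128.33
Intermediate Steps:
K = -47/48 (K = 47*(-1/48) = -47/48 ≈ -0.97917)
16*((-1 - 1*(-10)) + K) = 16*((-1 - 1*(-10)) - 47/48) = 16*((-1 + 10) - 47/48) = 16*(9 - 47/48) = 16*(385/48) = 385/3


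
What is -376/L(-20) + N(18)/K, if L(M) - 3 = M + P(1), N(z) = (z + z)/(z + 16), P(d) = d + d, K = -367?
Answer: 2345594/93585 ≈ 25.064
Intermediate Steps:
P(d) = 2*d
N(z) = 2*z/(16 + z) (N(z) = (2*z)/(16 + z) = 2*z/(16 + z))
L(M) = 5 + M (L(M) = 3 + (M + 2*1) = 3 + (M + 2) = 3 + (2 + M) = 5 + M)
-376/L(-20) + N(18)/K = -376/(5 - 20) + (2*18/(16 + 18))/(-367) = -376/(-15) + (2*18/34)*(-1/367) = -376*(-1/15) + (2*18*(1/34))*(-1/367) = 376/15 + (18/17)*(-1/367) = 376/15 - 18/6239 = 2345594/93585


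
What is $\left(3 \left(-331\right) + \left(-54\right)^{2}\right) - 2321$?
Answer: $-398$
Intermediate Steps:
$\left(3 \left(-331\right) + \left(-54\right)^{2}\right) - 2321 = \left(-993 + 2916\right) - 2321 = 1923 - 2321 = -398$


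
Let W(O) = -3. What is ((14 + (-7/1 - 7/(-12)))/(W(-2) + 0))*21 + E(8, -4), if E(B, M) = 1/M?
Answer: -160/3 ≈ -53.333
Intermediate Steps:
((14 + (-7/1 - 7/(-12)))/(W(-2) + 0))*21 + E(8, -4) = ((14 + (-7/1 - 7/(-12)))/(-3 + 0))*21 + 1/(-4) = ((14 + (-7*1 - 7*(-1/12)))/(-3))*21 - 1/4 = ((14 + (-7 + 7/12))*(-1/3))*21 - 1/4 = ((14 - 77/12)*(-1/3))*21 - 1/4 = ((91/12)*(-1/3))*21 - 1/4 = -91/36*21 - 1/4 = -637/12 - 1/4 = -160/3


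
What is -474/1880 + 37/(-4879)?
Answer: -1191103/4586260 ≈ -0.25971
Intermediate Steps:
-474/1880 + 37/(-4879) = -474*1/1880 + 37*(-1/4879) = -237/940 - 37/4879 = -1191103/4586260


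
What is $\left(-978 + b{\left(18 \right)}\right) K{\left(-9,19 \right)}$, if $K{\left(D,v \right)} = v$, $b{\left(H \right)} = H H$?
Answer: $-12426$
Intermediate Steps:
$b{\left(H \right)} = H^{2}$
$\left(-978 + b{\left(18 \right)}\right) K{\left(-9,19 \right)} = \left(-978 + 18^{2}\right) 19 = \left(-978 + 324\right) 19 = \left(-654\right) 19 = -12426$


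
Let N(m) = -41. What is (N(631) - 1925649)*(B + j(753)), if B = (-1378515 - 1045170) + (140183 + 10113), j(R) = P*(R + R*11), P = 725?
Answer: -8237545295590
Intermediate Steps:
j(R) = 8700*R (j(R) = 725*(R + R*11) = 725*(R + 11*R) = 725*(12*R) = 8700*R)
B = -2273389 (B = -2423685 + 150296 = -2273389)
(N(631) - 1925649)*(B + j(753)) = (-41 - 1925649)*(-2273389 + 8700*753) = -1925690*(-2273389 + 6551100) = -1925690*4277711 = -8237545295590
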